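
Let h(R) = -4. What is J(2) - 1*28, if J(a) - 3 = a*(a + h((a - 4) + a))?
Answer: -29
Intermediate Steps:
J(a) = 3 + a*(-4 + a) (J(a) = 3 + a*(a - 4) = 3 + a*(-4 + a))
J(2) - 1*28 = (3 + 2**2 - 4*2) - 1*28 = (3 + 4 - 8) - 28 = -1 - 28 = -29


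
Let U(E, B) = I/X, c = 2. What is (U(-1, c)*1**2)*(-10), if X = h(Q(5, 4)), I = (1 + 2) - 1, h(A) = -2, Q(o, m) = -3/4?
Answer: 10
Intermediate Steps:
Q(o, m) = -3/4 (Q(o, m) = -3*1/4 = -3/4)
I = 2 (I = 3 - 1 = 2)
X = -2
U(E, B) = -1 (U(E, B) = 2/(-2) = 2*(-1/2) = -1)
(U(-1, c)*1**2)*(-10) = -1*1**2*(-10) = -1*1*(-10) = -1*(-10) = 10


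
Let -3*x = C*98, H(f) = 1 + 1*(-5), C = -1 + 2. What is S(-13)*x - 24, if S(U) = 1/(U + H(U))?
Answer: -1126/51 ≈ -22.078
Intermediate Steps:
C = 1
H(f) = -4 (H(f) = 1 - 5 = -4)
x = -98/3 ≈ -32.667
S(U) = 1/(-4 + U) (S(U) = 1/(U - 4) = 1/(-4 + U))
S(-13)*x - 24 = -98/3/(-4 - 13) - 24 = -98/3/(-17) - 24 = -1/17*(-98/3) - 24 = 98/51 - 24 = -1126/51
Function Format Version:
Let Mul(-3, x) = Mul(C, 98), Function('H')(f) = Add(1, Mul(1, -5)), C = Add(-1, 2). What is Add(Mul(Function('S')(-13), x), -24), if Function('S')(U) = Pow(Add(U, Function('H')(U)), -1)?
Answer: Rational(-1126, 51) ≈ -22.078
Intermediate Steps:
C = 1
Function('H')(f) = -4 (Function('H')(f) = Add(1, -5) = -4)
x = Rational(-98, 3) (x = Mul(Rational(-1, 3), Mul(1, 98)) = Mul(Rational(-1, 3), 98) = Rational(-98, 3) ≈ -32.667)
Function('S')(U) = Pow(Add(-4, U), -1) (Function('S')(U) = Pow(Add(U, -4), -1) = Pow(Add(-4, U), -1))
Add(Mul(Function('S')(-13), x), -24) = Add(Mul(Pow(Add(-4, -13), -1), Rational(-98, 3)), -24) = Add(Mul(Pow(-17, -1), Rational(-98, 3)), -24) = Add(Mul(Rational(-1, 17), Rational(-98, 3)), -24) = Add(Rational(98, 51), -24) = Rational(-1126, 51)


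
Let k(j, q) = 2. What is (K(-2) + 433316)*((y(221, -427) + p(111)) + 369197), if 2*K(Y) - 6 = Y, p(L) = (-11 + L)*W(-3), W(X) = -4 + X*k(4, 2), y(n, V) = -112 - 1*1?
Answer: 159497422712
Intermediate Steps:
y(n, V) = -113 (y(n, V) = -112 - 1 = -113)
W(X) = -4 + 2*X (W(X) = -4 + X*2 = -4 + 2*X)
p(L) = 110 - 10*L (p(L) = (-11 + L)*(-4 + 2*(-3)) = (-11 + L)*(-4 - 6) = (-11 + L)*(-10) = 110 - 10*L)
K(Y) = 3 + Y/2
(K(-2) + 433316)*((y(221, -427) + p(111)) + 369197) = ((3 + (½)*(-2)) + 433316)*((-113 + (110 - 10*111)) + 369197) = ((3 - 1) + 433316)*((-113 + (110 - 1110)) + 369197) = (2 + 433316)*((-113 - 1000) + 369197) = 433318*(-1113 + 369197) = 433318*368084 = 159497422712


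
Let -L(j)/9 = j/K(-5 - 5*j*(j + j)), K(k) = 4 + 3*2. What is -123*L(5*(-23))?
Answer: -25461/2 ≈ -12731.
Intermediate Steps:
K(k) = 10 (K(k) = 4 + 6 = 10)
L(j) = -9*j/10
-123*L(5*(-23)) = -(-1107)*5*(-23)/10 = -(-1107)*(-115)/10 = -123*207/2 = -25461/2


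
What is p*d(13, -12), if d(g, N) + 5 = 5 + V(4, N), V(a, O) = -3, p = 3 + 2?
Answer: -15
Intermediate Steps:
p = 5
d(g, N) = -3 (d(g, N) = -5 + (5 - 3) = -5 + 2 = -3)
p*d(13, -12) = 5*(-3) = -15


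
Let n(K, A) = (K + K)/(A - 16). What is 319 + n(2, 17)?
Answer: 323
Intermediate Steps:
n(K, A) = 2*K/(-16 + A) (n(K, A) = (2*K)/(-16 + A) = 2*K/(-16 + A))
319 + n(2, 17) = 319 + 2*2/(-16 + 17) = 319 + 2*2/1 = 319 + 2*2*1 = 319 + 4 = 323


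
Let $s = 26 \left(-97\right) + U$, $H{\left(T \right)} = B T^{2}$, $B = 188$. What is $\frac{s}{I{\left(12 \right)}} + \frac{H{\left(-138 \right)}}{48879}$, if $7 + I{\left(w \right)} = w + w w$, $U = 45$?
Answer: $\frac{45820805}{809219} \approx 56.623$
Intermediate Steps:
$I{\left(w \right)} = -7 + w + w^{2}$ ($I{\left(w \right)} = -7 + \left(w + w w\right) = -7 + \left(w + w^{2}\right) = -7 + w + w^{2}$)
$H{\left(T \right)} = 188 T^{2}$
$s = -2477$ ($s = 26 \left(-97\right) + 45 = -2522 + 45 = -2477$)
$\frac{s}{I{\left(12 \right)}} + \frac{H{\left(-138 \right)}}{48879} = - \frac{2477}{-7 + 12 + 12^{2}} + \frac{188 \left(-138\right)^{2}}{48879} = - \frac{2477}{-7 + 12 + 144} + 188 \cdot 19044 \cdot \frac{1}{48879} = - \frac{2477}{149} + 3580272 \cdot \frac{1}{48879} = \left(-2477\right) \frac{1}{149} + \frac{397808}{5431} = - \frac{2477}{149} + \frac{397808}{5431} = \frac{45820805}{809219}$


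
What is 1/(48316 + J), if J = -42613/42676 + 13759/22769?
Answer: 971689844/46947783426391 ≈ 2.0697e-5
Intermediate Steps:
J = -383076313/971689844 (J = -42613*1/42676 + 13759*(1/22769) = -42613/42676 + 13759/22769 = -383076313/971689844 ≈ -0.39424)
1/(48316 + J) = 1/(48316 - 383076313/971689844) = 1/(46947783426391/971689844) = 971689844/46947783426391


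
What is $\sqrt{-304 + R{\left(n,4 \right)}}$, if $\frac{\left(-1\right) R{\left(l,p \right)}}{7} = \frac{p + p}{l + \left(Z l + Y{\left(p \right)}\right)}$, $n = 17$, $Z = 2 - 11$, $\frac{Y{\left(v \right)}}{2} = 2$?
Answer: $\frac{i \sqrt{330594}}{33} \approx 17.423 i$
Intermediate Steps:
$Y{\left(v \right)} = 4$ ($Y{\left(v \right)} = 2 \cdot 2 = 4$)
$Z = -9$
$R{\left(l,p \right)} = - \frac{14 p}{4 - 8 l}$ ($R{\left(l,p \right)} = - 7 \frac{p + p}{l - \left(-4 + 9 l\right)} = - 7 \frac{2 p}{l - \left(-4 + 9 l\right)} = - 7 \frac{2 p}{4 - 8 l} = - \frac{14 p}{4 - 8 l}$)
$\sqrt{-304 + R{\left(n,4 \right)}} = \sqrt{-304 + \frac{7}{2} \cdot 4 \frac{1}{-1 + 2 \cdot 17}} = \sqrt{-304 + \frac{7}{2} \cdot 4 \frac{1}{-1 + 34}} = \sqrt{-304 + \frac{7}{2} \cdot 4 \cdot \frac{1}{33}} = \sqrt{-304 + \frac{14}{33}} = \sqrt{- \frac{10018}{33}} = \frac{i \sqrt{330594}}{33}$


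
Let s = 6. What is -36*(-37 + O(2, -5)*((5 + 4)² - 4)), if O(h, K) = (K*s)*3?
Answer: 250812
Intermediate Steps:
O(h, K) = 18*K (O(h, K) = (K*6)*3 = (6*K)*3 = 18*K)
-36*(-37 + O(2, -5)*((5 + 4)² - 4)) = -36*(-37 + (18*(-5))*((5 + 4)² - 4)) = -36*(-37 - 90*(9² - 4)) = -36*(-37 - 90*(81 - 4)) = -36*(-37 - 90*77) = -36*(-37 - 6930) = -36*(-6967) = 250812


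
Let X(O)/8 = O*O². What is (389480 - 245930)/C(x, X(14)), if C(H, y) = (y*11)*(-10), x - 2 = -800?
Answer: -1305/21952 ≈ -0.059448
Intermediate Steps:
x = -798 (x = 2 - 800 = -798)
X(O) = 8*O³ (X(O) = 8*(O*O²) = 8*O³)
C(H, y) = -110*y (C(H, y) = (11*y)*(-10) = -110*y)
(389480 - 245930)/C(x, X(14)) = (389480 - 245930)/((-880*14³)) = 143550/((-880*2744)) = 143550/((-110*21952)) = 143550/(-2414720) = 143550*(-1/2414720) = -1305/21952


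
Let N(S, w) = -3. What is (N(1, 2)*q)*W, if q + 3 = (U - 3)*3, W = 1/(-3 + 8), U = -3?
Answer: 63/5 ≈ 12.600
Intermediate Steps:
W = ⅕ (W = 1/5 = ⅕ ≈ 0.20000)
q = -21 (q = -3 + (-3 - 3)*3 = -3 - 6*3 = -3 - 18 = -21)
(N(1, 2)*q)*W = -3*(-21)*(⅕) = 63*(⅕) = 63/5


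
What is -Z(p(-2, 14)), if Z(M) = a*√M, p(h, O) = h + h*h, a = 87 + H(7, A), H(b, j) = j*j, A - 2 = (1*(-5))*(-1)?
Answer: -136*√2 ≈ -192.33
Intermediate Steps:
A = 7 (A = 2 + (1*(-5))*(-1) = 2 - 5*(-1) = 2 + 5 = 7)
H(b, j) = j²
a = 136 (a = 87 + 7² = 87 + 49 = 136)
p(h, O) = h + h²
Z(M) = 136*√M
-Z(p(-2, 14)) = -136*√(-2*(1 - 2)) = -136*√(-2*(-1)) = -136*√2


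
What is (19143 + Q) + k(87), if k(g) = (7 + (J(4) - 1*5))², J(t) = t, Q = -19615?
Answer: -436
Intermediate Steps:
k(g) = 36 (k(g) = (7 + (4 - 1*5))² = (7 + (4 - 5))² = (7 - 1)² = 6² = 36)
(19143 + Q) + k(87) = (19143 - 19615) + 36 = -472 + 36 = -436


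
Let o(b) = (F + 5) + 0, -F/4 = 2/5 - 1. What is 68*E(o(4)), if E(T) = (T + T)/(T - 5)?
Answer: 1258/3 ≈ 419.33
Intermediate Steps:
F = 12/5 (F = -4*(2/5 - 1) = -4*(-3/5) = 12/5 ≈ 2.4000)
o(b) = 37/5 (o(b) = (12/5 + 5) + 0 = 37/5 + 0 = 37/5)
E(T) = 2*T/(-5 + T) (E(T) = (2*T)/(-5 + T) = 2*T/(-5 + T))
68*E(o(4)) = 68*(2*(37/5)/(-5 + 37/5)) = 68*(2*(37/5)/(12/5)) = 68*(2*(37/5)*(5/12)) = 68*(37/6) = 1258/3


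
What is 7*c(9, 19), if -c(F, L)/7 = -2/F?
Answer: 98/9 ≈ 10.889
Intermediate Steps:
c(F, L) = 14/F (c(F, L) = -(-14)/F = 14/F)
7*c(9, 19) = 7*(14/9) = 98/9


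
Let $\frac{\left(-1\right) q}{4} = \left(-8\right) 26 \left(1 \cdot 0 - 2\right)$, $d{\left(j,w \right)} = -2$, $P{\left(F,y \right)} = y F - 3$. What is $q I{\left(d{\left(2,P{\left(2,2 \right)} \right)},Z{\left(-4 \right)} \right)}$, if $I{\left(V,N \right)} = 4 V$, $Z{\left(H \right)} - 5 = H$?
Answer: $13312$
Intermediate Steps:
$P{\left(F,y \right)} = -3 + F y$ ($P{\left(F,y \right)} = F y - 3 = -3 + F y$)
$Z{\left(H \right)} = 5 + H$
$q = -1664$ ($q = - 4 \left(-8\right) 26 \left(1 \cdot 0 - 2\right) = - 4 \left(- 208 \left(0 - 2\right)\right) = - 4 \left(\left(-208\right) \left(-2\right)\right) = \left(-4\right) 416 = -1664$)
$q I{\left(d{\left(2,P{\left(2,2 \right)} \right)},Z{\left(-4 \right)} \right)} = - 1664 \cdot 4 \left(-2\right) = \left(-1664\right) \left(-8\right) = 13312$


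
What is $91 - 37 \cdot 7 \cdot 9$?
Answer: $-2240$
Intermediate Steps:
$91 - 37 \cdot 7 \cdot 9 = 91 - 2331 = -2240$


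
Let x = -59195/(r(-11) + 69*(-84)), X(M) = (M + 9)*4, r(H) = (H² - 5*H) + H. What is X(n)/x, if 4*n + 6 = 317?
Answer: 1953957/59195 ≈ 33.009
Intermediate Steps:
n = 311/4 (n = -3/2 + (¼)*317 = -3/2 + 317/4 = 311/4 ≈ 77.750)
r(H) = H² - 4*H
X(M) = 36 + 4*M (X(M) = (9 + M)*4 = 36 + 4*M)
x = 59195/5631 (x = -59195/(-11*(-4 - 11) + 69*(-84)) = -59195/(-11*(-15) - 5796) = -59195/(165 - 5796) = -59195/(-5631) = -59195*(-1/5631) = 59195/5631 ≈ 10.512)
X(n)/x = (36 + 4*(311/4))/(59195/5631) = (36 + 311)*(5631/59195) = 347*(5631/59195) = 1953957/59195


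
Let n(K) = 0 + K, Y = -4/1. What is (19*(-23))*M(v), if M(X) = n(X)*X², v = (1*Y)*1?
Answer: 27968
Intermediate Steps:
Y = -4 (Y = -4*1 = -4)
v = -4 (v = (1*(-4))*1 = -4*1 = -4)
n(K) = K
M(X) = X³ (M(X) = X*X² = X³)
(19*(-23))*M(v) = (19*(-23))*(-4)³ = -437*(-64) = 27968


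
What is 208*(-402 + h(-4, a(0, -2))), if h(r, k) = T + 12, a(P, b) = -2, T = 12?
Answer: -78624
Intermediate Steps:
h(r, k) = 24 (h(r, k) = 12 + 12 = 24)
208*(-402 + h(-4, a(0, -2))) = 208*(-402 + 24) = 208*(-378) = -78624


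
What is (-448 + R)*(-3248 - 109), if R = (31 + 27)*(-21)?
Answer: 5592762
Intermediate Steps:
R = -1218 (R = 58*(-21) = -1218)
(-448 + R)*(-3248 - 109) = (-448 - 1218)*(-3248 - 109) = -1666*(-3357) = 5592762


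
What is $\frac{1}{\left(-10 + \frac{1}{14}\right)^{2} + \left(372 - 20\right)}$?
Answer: $\frac{196}{88313} \approx 0.0022194$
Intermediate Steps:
$\frac{1}{\left(-10 + \frac{1}{14}\right)^{2} + \left(372 - 20\right)} = \frac{1}{\left(-10 + \frac{1}{14}\right)^{2} + 352} = \frac{1}{\left(- \frac{139}{14}\right)^{2} + 352} = \frac{1}{\frac{19321}{196} + 352} = \frac{1}{\frac{88313}{196}} = \frac{196}{88313}$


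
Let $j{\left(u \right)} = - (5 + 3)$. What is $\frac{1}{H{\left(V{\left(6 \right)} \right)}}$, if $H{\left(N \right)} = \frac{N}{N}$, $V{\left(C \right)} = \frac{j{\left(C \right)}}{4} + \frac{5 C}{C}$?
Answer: $1$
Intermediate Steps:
$j{\left(u \right)} = -8$ ($j{\left(u \right)} = \left(-1\right) 8 = -8$)
$V{\left(C \right)} = 3$ ($V{\left(C \right)} = - \frac{8}{4} + \frac{5 C}{C} = \left(-8\right) \frac{1}{4} + 5 = -2 + 5 = 3$)
$H{\left(N \right)} = 1$
$\frac{1}{H{\left(V{\left(6 \right)} \right)}} = 1^{-1} = 1$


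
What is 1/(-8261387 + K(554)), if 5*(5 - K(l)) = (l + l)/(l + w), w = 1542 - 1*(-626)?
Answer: -6805/56218705064 ≈ -1.2105e-7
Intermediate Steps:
w = 2168 (w = 1542 + 626 = 2168)
K(l) = 5 - 2*l/(5*(2168 + l)) (K(l) = 5 - (l + l)/(5*(l + 2168)) = 5 - 2*l/(5*(2168 + l)))
1/(-8261387 + K(554)) = 1/(-8261387 + (54200 + 23*554)/(5*(2168 + 554))) = 1/(-8261387 + (⅕)*(54200 + 12742)/2722) = 1/(-8261387 + (⅕)*(1/2722)*66942) = 1/(-8261387 + 33471/6805) = 1/(-56218705064/6805) = -6805/56218705064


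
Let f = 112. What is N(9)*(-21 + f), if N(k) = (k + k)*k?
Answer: 14742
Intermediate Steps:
N(k) = 2*k² (N(k) = (2*k)*k = 2*k²)
N(9)*(-21 + f) = (2*9²)*(-21 + 112) = (2*81)*91 = 162*91 = 14742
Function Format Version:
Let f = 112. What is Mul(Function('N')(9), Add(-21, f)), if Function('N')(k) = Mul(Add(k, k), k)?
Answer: 14742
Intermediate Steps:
Function('N')(k) = Mul(2, Pow(k, 2)) (Function('N')(k) = Mul(Mul(2, k), k) = Mul(2, Pow(k, 2)))
Mul(Function('N')(9), Add(-21, f)) = Mul(Mul(2, Pow(9, 2)), Add(-21, 112)) = Mul(Mul(2, 81), 91) = Mul(162, 91) = 14742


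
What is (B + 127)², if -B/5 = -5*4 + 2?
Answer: 47089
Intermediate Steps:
B = 90 (B = -5*(-5*4 + 2) = -5*(-20 + 2) = -5*(-18) = 90)
(B + 127)² = (90 + 127)² = 217² = 47089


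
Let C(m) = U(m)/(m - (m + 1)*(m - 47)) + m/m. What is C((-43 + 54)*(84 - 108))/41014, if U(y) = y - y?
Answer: 1/41014 ≈ 2.4382e-5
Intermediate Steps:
U(y) = 0
C(m) = 1 (C(m) = 0/(m - (m + 1)*(m - 47)) + m/m = 0/(m - (1 + m)*(-47 + m)) + 1 = 0 + 1 = 1)
C((-43 + 54)*(84 - 108))/41014 = 1/41014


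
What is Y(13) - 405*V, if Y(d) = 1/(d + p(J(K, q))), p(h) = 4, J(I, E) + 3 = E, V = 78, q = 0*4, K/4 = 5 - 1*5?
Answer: -537029/17 ≈ -31590.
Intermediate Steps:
K = 0 (K = 4*(5 - 1*5) = 4*(5 - 5) = 4*0 = 0)
q = 0
J(I, E) = -3 + E
Y(d) = 1/(4 + d) (Y(d) = 1/(d + 4) = 1/(4 + d))
Y(13) - 405*V = 1/(4 + 13) - 405*78 = 1/17 - 31590 = -537029/17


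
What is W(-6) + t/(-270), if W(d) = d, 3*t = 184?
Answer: -2522/405 ≈ -6.2272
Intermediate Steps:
t = 184/3 (t = (1/3)*184 = 184/3 ≈ 61.333)
W(-6) + t/(-270) = -6 + (184/3)/(-270) = -6 + (184/3)*(-1/270) = -6 - 92/405 = -2522/405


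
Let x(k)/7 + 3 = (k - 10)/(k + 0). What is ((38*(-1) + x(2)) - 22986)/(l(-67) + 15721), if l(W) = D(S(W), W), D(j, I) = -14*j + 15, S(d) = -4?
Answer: -7691/5264 ≈ -1.4611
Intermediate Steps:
x(k) = -21 + 7*(-10 + k)/k (x(k) = -21 + 7*((k - 10)/(k + 0)) = -21 + 7*((-10 + k)/k) = -21 + 7*(-10 + k)/k)
D(j, I) = 15 - 14*j
l(W) = 71 (l(W) = 15 - 14*(-4) = 15 + 56 = 71)
((38*(-1) + x(2)) - 22986)/(l(-67) + 15721) = ((38*(-1) + (-14 - 70/2)) - 22986)/(71 + 15721) = ((-38 + (-14 - 70*1/2)) - 22986)/15792 = ((-38 + (-14 - 35)) - 22986)*(1/15792) = ((-38 - 49) - 22986)*(1/15792) = (-87 - 22986)*(1/15792) = -23073*1/15792 = -7691/5264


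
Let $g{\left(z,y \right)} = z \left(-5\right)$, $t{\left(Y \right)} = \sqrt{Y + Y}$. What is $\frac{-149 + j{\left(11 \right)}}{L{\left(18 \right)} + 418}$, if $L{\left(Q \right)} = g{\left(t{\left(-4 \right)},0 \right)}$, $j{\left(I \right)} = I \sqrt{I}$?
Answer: $- \frac{31141}{87462} + \frac{2299 \sqrt{11}}{87462} - \frac{745 i \sqrt{2}}{87462} + \frac{55 i \sqrt{22}}{87462} \approx -0.26887 - 0.0090967 i$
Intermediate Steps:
$j{\left(I \right)} = I^{\frac{3}{2}}$
$t{\left(Y \right)} = \sqrt{2} \sqrt{Y}$ ($t{\left(Y \right)} = \sqrt{2 Y} = \sqrt{2} \sqrt{Y}$)
$g{\left(z,y \right)} = - 5 z$
$L{\left(Q \right)} = - 10 i \sqrt{2}$ ($L{\left(Q \right)} = - 5 \sqrt{2} \sqrt{-4} = - 5 \sqrt{2} \cdot 2 i = - 5 \cdot 2 i \sqrt{2} = - 10 i \sqrt{2}$)
$\frac{-149 + j{\left(11 \right)}}{L{\left(18 \right)} + 418} = \frac{-149 + 11^{\frac{3}{2}}}{- 10 i \sqrt{2} + 418} = \frac{-149 + 11 \sqrt{11}}{418 - 10 i \sqrt{2}}$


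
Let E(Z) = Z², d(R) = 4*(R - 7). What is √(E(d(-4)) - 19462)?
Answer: I*√17526 ≈ 132.39*I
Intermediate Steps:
d(R) = -28 + 4*R (d(R) = 4*(-7 + R) = -28 + 4*R)
√(E(d(-4)) - 19462) = √((-28 + 4*(-4))² - 19462) = √((-28 - 16)² - 19462) = √((-44)² - 19462) = √(1936 - 19462) = √(-17526) = I*√17526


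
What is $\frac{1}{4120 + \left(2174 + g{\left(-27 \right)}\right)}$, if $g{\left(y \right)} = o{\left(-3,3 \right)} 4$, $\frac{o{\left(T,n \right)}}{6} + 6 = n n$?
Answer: $\frac{1}{6366} \approx 0.00015708$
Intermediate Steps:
$o{\left(T,n \right)} = -36 + 6 n^{2}$ ($o{\left(T,n \right)} = -36 + 6 n n = -36 + 6 n^{2}$)
$g{\left(y \right)} = 72$ ($g{\left(y \right)} = \left(-36 + 6 \cdot 3^{2}\right) 4 = \left(-36 + 6 \cdot 9\right) 4 = \left(-36 + 54\right) 4 = 18 \cdot 4 = 72$)
$\frac{1}{4120 + \left(2174 + g{\left(-27 \right)}\right)} = \frac{1}{4120 + \left(2174 + 72\right)} = \frac{1}{4120 + 2246} = \frac{1}{6366}$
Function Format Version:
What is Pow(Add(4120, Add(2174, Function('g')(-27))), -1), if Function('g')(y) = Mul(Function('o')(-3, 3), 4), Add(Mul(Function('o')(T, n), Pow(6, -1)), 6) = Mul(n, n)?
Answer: Rational(1, 6366) ≈ 0.00015708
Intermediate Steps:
Function('o')(T, n) = Add(-36, Mul(6, Pow(n, 2))) (Function('o')(T, n) = Add(-36, Mul(6, Mul(n, n))) = Add(-36, Mul(6, Pow(n, 2))))
Function('g')(y) = 72 (Function('g')(y) = Mul(Add(-36, Mul(6, Pow(3, 2))), 4) = Mul(Add(-36, Mul(6, 9)), 4) = Mul(Add(-36, 54), 4) = Mul(18, 4) = 72)
Pow(Add(4120, Add(2174, Function('g')(-27))), -1) = Pow(Add(4120, Add(2174, 72)), -1) = Pow(Add(4120, 2246), -1) = Pow(6366, -1) = Rational(1, 6366)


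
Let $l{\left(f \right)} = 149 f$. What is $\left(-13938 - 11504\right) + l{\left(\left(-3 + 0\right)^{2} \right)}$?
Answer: $-24101$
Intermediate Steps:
$\left(-13938 - 11504\right) + l{\left(\left(-3 + 0\right)^{2} \right)} = \left(-13938 - 11504\right) + 149 \left(-3 + 0\right)^{2} = -25442 + 149 \left(-3\right)^{2} = -25442 + 149 \cdot 9 = -25442 + 1341 = -24101$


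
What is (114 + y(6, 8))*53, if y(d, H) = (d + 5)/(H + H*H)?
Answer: 435607/72 ≈ 6050.1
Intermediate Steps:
y(d, H) = (5 + d)/(H + H²)
(114 + y(6, 8))*53 = (114 + (5 + 6)/(8*(1 + 8)))*53 = (114 + (⅛)*11/9)*53 = (114 + (⅛)*(⅑)*11)*53 = (114 + 11/72)*53 = (8219/72)*53 = 435607/72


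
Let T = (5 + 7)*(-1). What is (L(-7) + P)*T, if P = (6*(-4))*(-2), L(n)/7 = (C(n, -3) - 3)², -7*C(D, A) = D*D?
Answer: -8976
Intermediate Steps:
C(D, A) = -D²/7 (C(D, A) = -D*D/7 = -D²/7)
L(n) = 7*(-3 - n²/7)² (L(n) = 7*(-n²/7 - 3)² = 7*(-3 - n²/7)²)
P = 48 (P = -24*(-2) = 48)
T = -12 (T = 12*(-1) = -12)
(L(-7) + P)*T = ((21 + (-7)²)²/7 + 48)*(-12) = ((21 + 49)²/7 + 48)*(-12) = ((⅐)*70² + 48)*(-12) = ((⅐)*4900 + 48)*(-12) = (700 + 48)*(-12) = 748*(-12) = -8976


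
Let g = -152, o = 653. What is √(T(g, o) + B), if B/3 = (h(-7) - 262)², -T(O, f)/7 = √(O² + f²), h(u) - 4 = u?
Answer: √(210675 - 7*√449513) ≈ 453.85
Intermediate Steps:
h(u) = 4 + u
T(O, f) = -7*√(O² + f²)
B = 210675 (B = 3*((4 - 7) - 262)² = 3*(-3 - 262)² = 3*(-265)² = 3*70225 = 210675)
√(T(g, o) + B) = √(-7*√((-152)² + 653²) + 210675) = √(-7*√(23104 + 426409) + 210675) = √(-7*√449513 + 210675) = √(210675 - 7*√449513)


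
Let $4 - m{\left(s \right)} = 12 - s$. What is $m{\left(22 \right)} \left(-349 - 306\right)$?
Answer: $-9170$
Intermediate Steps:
$m{\left(s \right)} = -8 + s$ ($m{\left(s \right)} = 4 - \left(12 - s\right) = 4 + \left(-12 + s\right) = -8 + s$)
$m{\left(22 \right)} \left(-349 - 306\right) = \left(-8 + 22\right) \left(-349 - 306\right) = 14 \left(-655\right) = -9170$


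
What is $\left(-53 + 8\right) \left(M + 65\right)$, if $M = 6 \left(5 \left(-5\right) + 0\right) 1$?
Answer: $3825$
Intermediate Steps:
$M = -150$ ($M = 6 \left(-25 + 0\right) 1 = 6 \left(-25\right) 1 = \left(-150\right) 1 = -150$)
$\left(-53 + 8\right) \left(M + 65\right) = \left(-53 + 8\right) \left(-150 + 65\right) = \left(-45\right) \left(-85\right) = 3825$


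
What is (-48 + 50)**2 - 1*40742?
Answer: -40738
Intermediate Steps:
(-48 + 50)**2 - 1*40742 = 2**2 - 40742 = 4 - 40742 = -40738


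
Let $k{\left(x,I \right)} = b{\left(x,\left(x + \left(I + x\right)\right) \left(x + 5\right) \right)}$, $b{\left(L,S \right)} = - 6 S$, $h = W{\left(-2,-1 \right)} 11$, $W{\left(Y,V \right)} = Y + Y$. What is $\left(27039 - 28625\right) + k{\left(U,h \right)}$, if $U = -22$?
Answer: $-10562$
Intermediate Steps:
$W{\left(Y,V \right)} = 2 Y$
$h = -44$ ($h = 2 \left(-2\right) 11 = \left(-4\right) 11 = -44$)
$k{\left(x,I \right)} = - 6 \left(5 + x\right) \left(I + 2 x\right)$ ($k{\left(x,I \right)} = - 6 \left(x + \left(I + x\right)\right) \left(x + 5\right) = - 6 \left(I + 2 x\right) \left(5 + x\right) = - 6 \left(5 + x\right) \left(I + 2 x\right)$)
$\left(27039 - 28625\right) + k{\left(U,h \right)} = \left(27039 - 28625\right) - \left(-2640 + 5808 + 5808\right) = -1586 + \left(1320 + 1320 - 5808 - 5808\right) = -1586 - 8976 = -10562$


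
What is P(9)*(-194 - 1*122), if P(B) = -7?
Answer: 2212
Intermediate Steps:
P(9)*(-194 - 1*122) = -7*(-194 - 1*122) = -7*(-194 - 122) = -7*(-316) = 2212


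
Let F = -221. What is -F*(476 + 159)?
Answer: 140335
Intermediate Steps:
-F*(476 + 159) = -(-221)*(476 + 159) = -(-221)*635 = -1*(-140335) = 140335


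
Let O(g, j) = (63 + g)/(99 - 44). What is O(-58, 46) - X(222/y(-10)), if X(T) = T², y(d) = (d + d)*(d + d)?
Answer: -95531/440000 ≈ -0.21712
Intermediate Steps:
y(d) = 4*d² (y(d) = (2*d)*(2*d) = 4*d²)
O(g, j) = 63/55 + g/55 (O(g, j) = (63 + g)/55 = (63 + g)*(1/55) = 63/55 + g/55)
O(-58, 46) - X(222/y(-10)) = (63/55 + (1/55)*(-58)) - (222/((4*(-10)²)))² = (63/55 - 58/55) - (222/((4*100)))² = 1/11 - (222/400)² = 1/11 - (222*(1/400))² = 1/11 - (111/200)² = 1/11 - 1*12321/40000 = 1/11 - 12321/40000 = -95531/440000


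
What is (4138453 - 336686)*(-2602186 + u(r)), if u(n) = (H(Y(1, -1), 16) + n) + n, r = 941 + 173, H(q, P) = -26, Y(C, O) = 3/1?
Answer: -9884533371728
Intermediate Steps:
Y(C, O) = 3 (Y(C, O) = 3*1 = 3)
r = 1114
u(n) = -26 + 2*n (u(n) = (-26 + n) + n = -26 + 2*n)
(4138453 - 336686)*(-2602186 + u(r)) = (4138453 - 336686)*(-2602186 + (-26 + 2*1114)) = 3801767*(-2602186 + (-26 + 2228)) = 3801767*(-2602186 + 2202) = 3801767*(-2599984) = -9884533371728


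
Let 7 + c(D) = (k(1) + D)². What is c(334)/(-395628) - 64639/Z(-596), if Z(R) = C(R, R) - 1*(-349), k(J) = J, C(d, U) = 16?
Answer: -4268992977/24067370 ≈ -177.38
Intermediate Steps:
c(D) = -7 + (1 + D)²
Z(R) = 365 (Z(R) = 16 - 1*(-349) = 16 + 349 = 365)
c(334)/(-395628) - 64639/Z(-596) = (-7 + (1 + 334)²)/(-395628) - 64639/365 = (-7 + 335²)*(-1/395628) - 64639*1/365 = (-7 + 112225)*(-1/395628) - 64639/365 = 112218*(-1/395628) - 64639/365 = -18703/65938 - 64639/365 = -4268992977/24067370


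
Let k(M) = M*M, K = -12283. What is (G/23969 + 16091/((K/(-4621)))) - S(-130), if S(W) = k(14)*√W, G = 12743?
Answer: 1782407734428/294411227 - 196*I*√130 ≈ 6054.1 - 2234.7*I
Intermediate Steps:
k(M) = M²
S(W) = 196*√W (S(W) = 14²*√W = 196*√W)
(G/23969 + 16091/((K/(-4621)))) - S(-130) = (12743/23969 + 16091/((-12283/(-4621)))) - 196*√(-130) = (12743*(1/23969) + 16091/((-12283*(-1/4621)))) - 196*I*√130 = (12743/23969 + 16091/(12283/4621)) - 196*I*√130 = (12743/23969 + 16091*(4621/12283)) - 196*I*√130 = (12743/23969 + 74356511/12283) - 196*I*√130 = 1782407734428/294411227 - 196*I*√130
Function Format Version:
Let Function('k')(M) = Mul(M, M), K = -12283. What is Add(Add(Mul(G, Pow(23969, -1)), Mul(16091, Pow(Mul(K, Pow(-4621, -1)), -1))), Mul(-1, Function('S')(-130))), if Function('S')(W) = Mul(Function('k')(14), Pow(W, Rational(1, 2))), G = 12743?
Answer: Add(Rational(1782407734428, 294411227), Mul(-196, I, Pow(130, Rational(1, 2)))) ≈ Add(6054.1, Mul(-2234.7, I))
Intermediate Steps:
Function('k')(M) = Pow(M, 2)
Function('S')(W) = Mul(196, Pow(W, Rational(1, 2))) (Function('S')(W) = Mul(Pow(14, 2), Pow(W, Rational(1, 2))) = Mul(196, Pow(W, Rational(1, 2))))
Add(Add(Mul(G, Pow(23969, -1)), Mul(16091, Pow(Mul(K, Pow(-4621, -1)), -1))), Mul(-1, Function('S')(-130))) = Add(Add(Mul(12743, Pow(23969, -1)), Mul(16091, Pow(Mul(-12283, Pow(-4621, -1)), -1))), Mul(-1, Mul(196, Pow(-130, Rational(1, 2))))) = Add(Add(Mul(12743, Rational(1, 23969)), Mul(16091, Pow(Mul(-12283, Rational(-1, 4621)), -1))), Mul(-1, Mul(196, Mul(I, Pow(130, Rational(1, 2)))))) = Add(Add(Rational(12743, 23969), Mul(16091, Pow(Rational(12283, 4621), -1))), Mul(-1, Mul(196, I, Pow(130, Rational(1, 2))))) = Add(Add(Rational(12743, 23969), Mul(16091, Rational(4621, 12283))), Mul(-196, I, Pow(130, Rational(1, 2)))) = Add(Add(Rational(12743, 23969), Rational(74356511, 12283)), Mul(-196, I, Pow(130, Rational(1, 2)))) = Add(Rational(1782407734428, 294411227), Mul(-196, I, Pow(130, Rational(1, 2))))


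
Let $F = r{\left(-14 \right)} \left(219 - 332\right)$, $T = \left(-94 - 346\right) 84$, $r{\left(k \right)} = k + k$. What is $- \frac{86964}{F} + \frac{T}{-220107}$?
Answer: $- \frac{1585370309}{58034879} \approx -27.318$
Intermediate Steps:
$r{\left(k \right)} = 2 k$
$T = -36960$ ($T = \left(-440\right) 84 = -36960$)
$F = 3164$ ($F = 2 \left(-14\right) \left(219 - 332\right) = \left(-28\right) \left(-113\right) = 3164$)
$- \frac{86964}{F} + \frac{T}{-220107} = - \frac{86964}{3164} - \frac{36960}{-220107} = \left(-86964\right) \frac{1}{3164} - - \frac{12320}{73369} = - \frac{21741}{791} + \frac{12320}{73369} = - \frac{1585370309}{58034879}$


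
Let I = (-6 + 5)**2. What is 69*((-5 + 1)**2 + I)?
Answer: 1173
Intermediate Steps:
I = 1 (I = (-1)**2 = 1)
69*((-5 + 1)**2 + I) = 69*((-5 + 1)**2 + 1) = 69*((-4)**2 + 1) = 69*(16 + 1) = 69*17 = 1173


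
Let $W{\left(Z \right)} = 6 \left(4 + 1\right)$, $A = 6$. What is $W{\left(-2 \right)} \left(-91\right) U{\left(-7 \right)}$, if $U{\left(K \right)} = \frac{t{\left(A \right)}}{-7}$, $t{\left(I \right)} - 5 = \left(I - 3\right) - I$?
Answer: $780$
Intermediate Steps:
$t{\left(I \right)} = 2$ ($t{\left(I \right)} = 5 + \left(\left(I - 3\right) - I\right) = 5 + \left(\left(-3 + I\right) - I\right) = 5 - 3 = 2$)
$U{\left(K \right)} = - \frac{2}{7}$ ($U{\left(K \right)} = \frac{2}{-7} = 2 \left(- \frac{1}{7}\right) = - \frac{2}{7}$)
$W{\left(Z \right)} = 30$ ($W{\left(Z \right)} = 6 \cdot 5 = 30$)
$W{\left(-2 \right)} \left(-91\right) U{\left(-7 \right)} = 30 \left(-91\right) \left(- \frac{2}{7}\right) = \left(-2730\right) \left(- \frac{2}{7}\right) = 780$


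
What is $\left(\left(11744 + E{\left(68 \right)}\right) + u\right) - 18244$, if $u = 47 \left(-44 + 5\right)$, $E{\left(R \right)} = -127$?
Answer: $-8460$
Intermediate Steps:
$u = -1833$ ($u = 47 \left(-39\right) = -1833$)
$\left(\left(11744 + E{\left(68 \right)}\right) + u\right) - 18244 = \left(\left(11744 - 127\right) - 1833\right) - 18244 = \left(11617 - 1833\right) - 18244 = 9784 - 18244 = -8460$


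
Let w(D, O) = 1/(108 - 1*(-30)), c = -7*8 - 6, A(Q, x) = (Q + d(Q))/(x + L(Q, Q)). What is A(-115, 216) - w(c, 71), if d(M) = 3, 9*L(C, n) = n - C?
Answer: -653/1242 ≈ -0.52576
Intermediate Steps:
L(C, n) = -C/9 + n/9 (L(C, n) = (n - C)/9 = -C/9 + n/9)
A(Q, x) = (3 + Q)/x (A(Q, x) = (Q + 3)/(x + (-Q/9 + Q/9)) = (3 + Q)/(x + 0) = (3 + Q)/x)
c = -62 (c = -56 - 6 = -62)
w(D, O) = 1/138 (w(D, O) = 1/(108 + 30) = 1/138)
A(-115, 216) - w(c, 71) = (3 - 115)/216 - 1*1/138 = (1/216)*(-112) - 1/138 = -14/27 - 1/138 = -653/1242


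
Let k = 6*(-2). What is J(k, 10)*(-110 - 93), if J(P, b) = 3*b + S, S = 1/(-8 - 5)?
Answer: -78967/13 ≈ -6074.4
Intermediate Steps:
k = -12
S = -1/13 (S = 1/(-13) = -1/13 ≈ -0.076923)
J(P, b) = -1/13 + 3*b (J(P, b) = 3*b - 1/13 = -1/13 + 3*b)
J(k, 10)*(-110 - 93) = (-1/13 + 3*10)*(-110 - 93) = (-1/13 + 30)*(-203) = (389/13)*(-203) = -78967/13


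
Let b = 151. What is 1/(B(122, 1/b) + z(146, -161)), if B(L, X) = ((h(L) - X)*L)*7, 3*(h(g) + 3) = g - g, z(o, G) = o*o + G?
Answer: 151/2806689 ≈ 5.3800e-5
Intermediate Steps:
z(o, G) = G + o² (z(o, G) = o² + G = G + o²)
h(g) = -3 (h(g) = -3 + (g - g)/3 = -3 + (⅓)*0 = -3 + 0 = -3)
B(L, X) = 7*L*(-3 - X) (B(L, X) = ((-3 - X)*L)*7 = (L*(-3 - X))*7 = 7*L*(-3 - X))
1/(B(122, 1/b) + z(146, -161)) = 1/(-7*122*(3 + 1/151) + (-161 + 146²)) = 1/(-7*122*(3 + 1/151) + (-161 + 21316)) = 1/(-7*122*454/151 + 21155) = 1/(-387716/151 + 21155) = 1/(2806689/151) = 151/2806689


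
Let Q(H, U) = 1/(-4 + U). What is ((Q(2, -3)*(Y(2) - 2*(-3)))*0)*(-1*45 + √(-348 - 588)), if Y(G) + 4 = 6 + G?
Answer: 0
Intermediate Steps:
Y(G) = 2 + G (Y(G) = -4 + (6 + G) = 2 + G)
((Q(2, -3)*(Y(2) - 2*(-3)))*0)*(-1*45 + √(-348 - 588)) = ((((2 + 2) - 2*(-3))/(-4 - 3))*0)*(-1*45 + √(-348 - 588)) = (((4 + 6)/(-7))*0)*(-45 + √(-936)) = (-⅐*10*0)*(-45 + 6*I*√26) = (-10/7*0)*(-45 + 6*I*√26) = 0*(-45 + 6*I*√26) = 0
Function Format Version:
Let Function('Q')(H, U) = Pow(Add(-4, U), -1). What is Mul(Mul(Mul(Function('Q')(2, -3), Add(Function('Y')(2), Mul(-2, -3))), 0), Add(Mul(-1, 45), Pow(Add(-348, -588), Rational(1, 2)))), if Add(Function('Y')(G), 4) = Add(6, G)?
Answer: 0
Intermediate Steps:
Function('Y')(G) = Add(2, G) (Function('Y')(G) = Add(-4, Add(6, G)) = Add(2, G))
Mul(Mul(Mul(Function('Q')(2, -3), Add(Function('Y')(2), Mul(-2, -3))), 0), Add(Mul(-1, 45), Pow(Add(-348, -588), Rational(1, 2)))) = Mul(Mul(Mul(Pow(Add(-4, -3), -1), Add(Add(2, 2), Mul(-2, -3))), 0), Add(Mul(-1, 45), Pow(Add(-348, -588), Rational(1, 2)))) = Mul(Mul(Mul(Pow(-7, -1), Add(4, 6)), 0), Add(-45, Pow(-936, Rational(1, 2)))) = Mul(Mul(Mul(Rational(-1, 7), 10), 0), Add(-45, Mul(6, I, Pow(26, Rational(1, 2))))) = Mul(Mul(Rational(-10, 7), 0), Add(-45, Mul(6, I, Pow(26, Rational(1, 2))))) = Mul(0, Add(-45, Mul(6, I, Pow(26, Rational(1, 2))))) = 0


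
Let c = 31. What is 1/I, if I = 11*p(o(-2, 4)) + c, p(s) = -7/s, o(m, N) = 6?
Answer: 6/109 ≈ 0.055046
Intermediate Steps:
I = 109/6 (I = 11*(-7/6) + 31 = -77/6 + 31 = 109/6 ≈ 18.167)
1/I = 1/(109/6) = 6/109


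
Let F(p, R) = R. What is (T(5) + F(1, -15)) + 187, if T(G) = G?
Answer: 177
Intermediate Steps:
(T(5) + F(1, -15)) + 187 = (5 - 15) + 187 = -10 + 187 = 177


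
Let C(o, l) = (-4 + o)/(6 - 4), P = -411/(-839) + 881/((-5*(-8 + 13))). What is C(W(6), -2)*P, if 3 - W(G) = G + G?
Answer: 4737746/20975 ≈ 225.88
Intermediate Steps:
W(G) = 3 - 2*G (W(G) = 3 - (G + G) = 3 - 2*G)
P = -728884/20975 (P = -411*(-1/839) + 881/((-5*5)) = 411/839 + 881/(-25) = 411/839 + 881*(-1/25) = 411/839 - 881/25 = -728884/20975 ≈ -34.750)
C(o, l) = -2 + o/2 (C(o, l) = (-4 + o)/2 = (-4 + o)*(½) = -2 + o/2)
C(W(6), -2)*P = (-2 + (3 - 2*6)/2)*(-728884/20975) = (-2 + (3 - 12)/2)*(-728884/20975) = (-2 + (½)*(-9))*(-728884/20975) = (-2 - 9/2)*(-728884/20975) = -13/2*(-728884/20975) = 4737746/20975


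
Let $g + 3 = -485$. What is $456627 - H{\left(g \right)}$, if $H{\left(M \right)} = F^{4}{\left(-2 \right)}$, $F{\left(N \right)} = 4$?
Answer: $456371$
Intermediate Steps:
$g = -488$ ($g = -3 - 485 = -488$)
$H{\left(M \right)} = 256$ ($H{\left(M \right)} = 4^{4} = 256$)
$456627 - H{\left(g \right)} = 456627 - 256 = 456371$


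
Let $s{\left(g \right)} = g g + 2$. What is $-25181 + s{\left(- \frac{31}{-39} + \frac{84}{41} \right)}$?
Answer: $- \frac{64357017170}{2556801} \approx -25171.0$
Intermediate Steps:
$s{\left(g \right)} = 2 + g^{2}$ ($s{\left(g \right)} = g^{2} + 2 = 2 + g^{2}$)
$-25181 + s{\left(- \frac{31}{-39} + \frac{84}{41} \right)} = -25181 + \left(2 + \left(- \frac{31}{-39} + \frac{84}{41}\right)^{2}\right) = -25181 + \left(2 + \left(\left(-31\right) \left(- \frac{1}{39}\right) + 84 \cdot \frac{1}{41}\right)^{2}\right) = -25181 + \left(2 + \left(\frac{31}{39} + \frac{84}{41}\right)^{2}\right) = -25181 + \left(2 + \left(\frac{4547}{1599}\right)^{2}\right) = -25181 + \left(2 + \frac{20675209}{2556801}\right) = -25181 + \frac{25788811}{2556801} = - \frac{64357017170}{2556801}$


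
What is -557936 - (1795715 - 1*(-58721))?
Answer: -2412372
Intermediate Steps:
-557936 - (1795715 - 1*(-58721)) = -557936 - (1795715 + 58721) = -557936 - 1*1854436 = -557936 - 1854436 = -2412372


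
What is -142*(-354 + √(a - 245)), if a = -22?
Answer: 50268 - 142*I*√267 ≈ 50268.0 - 2320.3*I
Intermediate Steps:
-142*(-354 + √(a - 245)) = -142*(-354 + √(-22 - 245)) = -142*(-354 + √(-267)) = -142*(-354 + I*√267) = 50268 - 142*I*√267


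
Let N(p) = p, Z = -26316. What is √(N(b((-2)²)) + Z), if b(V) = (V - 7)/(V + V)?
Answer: I*√421062/4 ≈ 162.22*I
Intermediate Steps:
b(V) = (-7 + V)/(2*V) (b(V) = (-7 + V)/((2*V)) = (-7 + V)*(1/(2*V)) = (-7 + V)/(2*V))
√(N(b((-2)²)) + Z) = √((-7 + (-2)²)/(2*((-2)²)) - 26316) = √((½)*(-7 + 4)/4 - 26316) = √((½)*(¼)*(-3) - 26316) = √(-3/8 - 26316) = √(-210531/8) = I*√421062/4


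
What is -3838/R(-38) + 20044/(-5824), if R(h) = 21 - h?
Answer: -5883777/85904 ≈ -68.492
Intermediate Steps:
-3838/R(-38) + 20044/(-5824) = -3838/(21 - 1*(-38)) + 20044/(-5824) = -3838/(21 + 38) + 20044*(-1/5824) = -3838/59 - 5011/1456 = -5883777/85904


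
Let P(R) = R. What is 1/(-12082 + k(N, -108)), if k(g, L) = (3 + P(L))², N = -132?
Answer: -1/1057 ≈ -0.00094607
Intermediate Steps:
k(g, L) = (3 + L)²
1/(-12082 + k(N, -108)) = 1/(-12082 + (3 - 108)²) = 1/(-12082 + (-105)²) = 1/(-12082 + 11025) = 1/(-1057) = -1/1057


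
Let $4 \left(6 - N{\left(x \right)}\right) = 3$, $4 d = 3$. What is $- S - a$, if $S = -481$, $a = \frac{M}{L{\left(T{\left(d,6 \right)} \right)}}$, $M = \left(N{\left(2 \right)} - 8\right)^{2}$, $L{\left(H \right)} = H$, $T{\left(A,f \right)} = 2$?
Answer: $\frac{15271}{32} \approx 477.22$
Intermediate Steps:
$d = \frac{3}{4}$ ($d = \frac{1}{4} \cdot 3 = \frac{3}{4} \approx 0.75$)
$N{\left(x \right)} = \frac{21}{4}$ ($N{\left(x \right)} = 6 - \frac{3}{4} = \frac{21}{4}$)
$M = \frac{121}{16}$ ($M = \left(\frac{21}{4} - 8\right)^{2} = \left(- \frac{11}{4}\right)^{2} = \frac{121}{16} \approx 7.5625$)
$a = \frac{121}{32}$ ($a = \frac{121}{16 \cdot 2} = \frac{121}{16} \cdot \frac{1}{2} = \frac{121}{32} \approx 3.7813$)
$- S - a = \left(-1\right) \left(-481\right) - \frac{121}{32} = 481 - \frac{121}{32} = \frac{15271}{32}$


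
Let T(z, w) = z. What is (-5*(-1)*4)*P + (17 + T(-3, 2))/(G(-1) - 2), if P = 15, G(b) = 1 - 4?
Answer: 1486/5 ≈ 297.20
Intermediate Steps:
G(b) = -3
(-5*(-1)*4)*P + (17 + T(-3, 2))/(G(-1) - 2) = (-5*(-1)*4)*15 + (17 - 3)/(-3 - 2) = (5*4)*15 + 14/(-5) = 20*15 + 14*(-⅕) = 300 - 14/5 = 1486/5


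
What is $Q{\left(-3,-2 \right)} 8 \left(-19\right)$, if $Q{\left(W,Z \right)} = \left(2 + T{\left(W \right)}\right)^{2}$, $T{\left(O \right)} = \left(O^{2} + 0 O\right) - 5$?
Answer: $-5472$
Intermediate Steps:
$T{\left(O \right)} = -5 + O^{2}$ ($T{\left(O \right)} = \left(O^{2} + 0\right) - 5 = O^{2} - 5 = -5 + O^{2}$)
$Q{\left(W,Z \right)} = \left(-3 + W^{2}\right)^{2}$ ($Q{\left(W,Z \right)} = \left(2 + \left(-5 + W^{2}\right)\right)^{2} = \left(-3 + W^{2}\right)^{2}$)
$Q{\left(-3,-2 \right)} 8 \left(-19\right) = \left(-3 + \left(-3\right)^{2}\right)^{2} \cdot 8 \left(-19\right) = \left(-3 + 9\right)^{2} \cdot 8 \left(-19\right) = 6^{2} \cdot 8 \left(-19\right) = 36 \cdot 8 \left(-19\right) = 288 \left(-19\right) = -5472$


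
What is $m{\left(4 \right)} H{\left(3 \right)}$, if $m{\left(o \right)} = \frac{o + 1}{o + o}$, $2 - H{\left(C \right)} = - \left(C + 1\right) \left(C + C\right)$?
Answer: $\frac{65}{4} \approx 16.25$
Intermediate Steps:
$H{\left(C \right)} = 2 + 2 C \left(1 + C\right)$ ($H{\left(C \right)} = 2 - - \left(C + 1\right) \left(C + C\right) = 2 - - \left(1 + C\right) 2 C = 2 - - 2 C \left(1 + C\right) = 2 + 2 C \left(1 + C\right)$)
$m{\left(o \right)} = \frac{1 + o}{2 o}$
$m{\left(4 \right)} H{\left(3 \right)} = \frac{1 + 4}{2 \cdot 4} \left(2 + 2 \cdot 3 + 2 \cdot 3^{2}\right) = \frac{1}{2} \cdot \frac{1}{4} \cdot 5 \left(2 + 6 + 2 \cdot 9\right) = \frac{5 \left(2 + 6 + 18\right)}{8} = \frac{5}{8} \cdot 26 = \frac{65}{4}$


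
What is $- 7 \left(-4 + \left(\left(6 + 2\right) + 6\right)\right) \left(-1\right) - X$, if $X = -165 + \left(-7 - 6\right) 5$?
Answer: $300$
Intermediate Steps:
$X = -230$ ($X = -165 - 65 = -230$)
$- 7 \left(-4 + \left(\left(6 + 2\right) + 6\right)\right) \left(-1\right) - X = - 7 \left(-4 + \left(\left(6 + 2\right) + 6\right)\right) \left(-1\right) - -230 = - 7 \left(-4 + \left(8 + 6\right)\right) \left(-1\right) + 230 = - 7 \left(-4 + 14\right) \left(-1\right) + 230 = - 7 \cdot 10 \left(-1\right) + 230 = \left(-7\right) \left(-10\right) + 230 = 70 + 230 = 300$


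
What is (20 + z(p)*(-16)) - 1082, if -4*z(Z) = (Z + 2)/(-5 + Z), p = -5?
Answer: -5304/5 ≈ -1060.8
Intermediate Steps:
z(Z) = -(2 + Z)/(4*(-5 + Z)) (z(Z) = -(Z + 2)/(4*(-5 + Z)) = -(2 + Z)/(4*(-5 + Z)))
(20 + z(p)*(-16)) - 1082 = (20 + ((-2 - 1*(-5))/(4*(-5 - 5)))*(-16)) - 1082 = (20 + ((1/4)*(-2 + 5)/(-10))*(-16)) - 1082 = (20 + ((1/4)*(-1/10)*3)*(-16)) - 1082 = (20 - 3/40*(-16)) - 1082 = (20 + 6/5) - 1082 = 106/5 - 1082 = -5304/5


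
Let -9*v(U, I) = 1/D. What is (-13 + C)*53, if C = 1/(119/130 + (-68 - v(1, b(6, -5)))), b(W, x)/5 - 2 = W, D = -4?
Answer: -108326647/157043 ≈ -689.79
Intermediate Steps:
b(W, x) = 10 + 5*W
v(U, I) = 1/36 (v(U, I) = -⅑/(-4) = -⅑*(-¼) = 1/36)
C = -2340/157043 (C = 1/(119/130 + (-68 - 1*1/36)) = 1/(119*(1/130) + (-68 - 1/36)) = 1/(119/130 - 2449/36) = 1/(-157043/2340) = -2340/157043 ≈ -0.014900)
(-13 + C)*53 = (-13 - 2340/157043)*53 = -2043899/157043*53 = -108326647/157043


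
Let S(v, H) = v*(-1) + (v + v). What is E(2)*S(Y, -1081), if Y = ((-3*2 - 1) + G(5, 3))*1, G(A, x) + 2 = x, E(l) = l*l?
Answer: -24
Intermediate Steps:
E(l) = l²
G(A, x) = -2 + x
Y = -6 (Y = ((-3*2 - 1) + (-2 + 3))*1 = ((-6 - 1) + 1)*1 = (-7 + 1)*1 = -6*1 = -6)
S(v, H) = v (S(v, H) = -v + 2*v = v)
E(2)*S(Y, -1081) = 2²*(-6) = 4*(-6) = -24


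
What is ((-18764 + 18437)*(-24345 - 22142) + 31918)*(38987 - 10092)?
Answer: 440162360465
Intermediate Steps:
((-18764 + 18437)*(-24345 - 22142) + 31918)*(38987 - 10092) = (-327*(-46487) + 31918)*28895 = (15201249 + 31918)*28895 = 15233167*28895 = 440162360465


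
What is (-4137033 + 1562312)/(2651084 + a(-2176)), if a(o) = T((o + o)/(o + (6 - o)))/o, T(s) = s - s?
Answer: -2574721/2651084 ≈ -0.97120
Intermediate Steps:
T(s) = 0
a(o) = 0 (a(o) = 0/o = 0)
(-4137033 + 1562312)/(2651084 + a(-2176)) = (-4137033 + 1562312)/(2651084 + 0) = -2574721/2651084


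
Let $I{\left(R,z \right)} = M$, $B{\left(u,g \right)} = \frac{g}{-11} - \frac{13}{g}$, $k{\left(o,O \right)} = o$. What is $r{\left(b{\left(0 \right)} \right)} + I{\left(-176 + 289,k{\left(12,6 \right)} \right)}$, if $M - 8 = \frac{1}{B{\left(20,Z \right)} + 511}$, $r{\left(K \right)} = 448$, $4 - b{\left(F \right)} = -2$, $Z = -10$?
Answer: $\frac{25742678}{56453} \approx 456.0$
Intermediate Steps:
$b{\left(F \right)} = 6$ ($b{\left(F \right)} = 4 - -2 = 4 + 2 = 6$)
$B{\left(u,g \right)} = - \frac{13}{g} - \frac{g}{11}$ ($B{\left(u,g \right)} = g \left(- \frac{1}{11}\right) - \frac{13}{g} = - \frac{g}{11} - \frac{13}{g} = - \frac{13}{g} - \frac{g}{11}$)
$M = \frac{451734}{56453}$ ($M = 8 + \frac{1}{\left(- \frac{13}{-10} - - \frac{10}{11}\right) + 511} = 8 + \frac{1}{\left(\left(-13\right) \left(- \frac{1}{10}\right) + \frac{10}{11}\right) + 511} = 8 + \frac{1}{\left(\frac{13}{10} + \frac{10}{11}\right) + 511} = 8 + \frac{1}{\frac{243}{110} + 511} = 8 + \frac{1}{\frac{56453}{110}} = 8 + \frac{110}{56453} = \frac{451734}{56453} \approx 8.002$)
$I{\left(R,z \right)} = \frac{451734}{56453}$
$r{\left(b{\left(0 \right)} \right)} + I{\left(-176 + 289,k{\left(12,6 \right)} \right)} = 448 + \frac{451734}{56453} = \frac{25742678}{56453}$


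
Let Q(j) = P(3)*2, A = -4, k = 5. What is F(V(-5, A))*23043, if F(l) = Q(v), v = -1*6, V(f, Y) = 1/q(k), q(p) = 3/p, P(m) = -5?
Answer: -230430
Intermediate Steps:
V(f, Y) = 5/3 (V(f, Y) = 1/(3/5) = 5/3)
v = -6
Q(j) = -10 (Q(j) = -5*2 = -10)
F(l) = -10
F(V(-5, A))*23043 = -10*23043 = -230430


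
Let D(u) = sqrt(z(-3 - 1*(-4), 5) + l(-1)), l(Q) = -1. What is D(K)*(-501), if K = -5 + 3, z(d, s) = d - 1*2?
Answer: -501*I*sqrt(2) ≈ -708.52*I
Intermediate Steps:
z(d, s) = -2 + d (z(d, s) = d - 2 = -2 + d)
K = -2
D(u) = I*sqrt(2) (D(u) = sqrt((-2 + (-3 - 1*(-4))) - 1) = sqrt((-2 + (-3 + 4)) - 1) = sqrt((-2 + 1) - 1) = sqrt(-1 - 1) = sqrt(-2) = I*sqrt(2))
D(K)*(-501) = (I*sqrt(2))*(-501) = -501*I*sqrt(2)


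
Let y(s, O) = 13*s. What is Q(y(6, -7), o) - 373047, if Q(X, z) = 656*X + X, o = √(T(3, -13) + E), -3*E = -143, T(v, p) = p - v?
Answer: -321801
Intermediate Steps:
E = 143/3 (E = -⅓*(-143) = 143/3 ≈ 47.667)
o = √285/3 (o = √((-13 - 1*3) + 143/3) = √((-13 - 3) + 143/3) = √(-16 + 143/3) = √(95/3) = √285/3 ≈ 5.6273)
Q(X, z) = 657*X
Q(y(6, -7), o) - 373047 = 657*(13*6) - 373047 = 657*78 - 373047 = 51246 - 373047 = -321801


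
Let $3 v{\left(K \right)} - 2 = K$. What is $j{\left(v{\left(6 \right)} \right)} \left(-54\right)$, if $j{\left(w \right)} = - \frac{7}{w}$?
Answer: $\frac{567}{4} \approx 141.75$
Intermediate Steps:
$v{\left(K \right)} = \frac{2}{3} + \frac{K}{3}$
$j{\left(v{\left(6 \right)} \right)} \left(-54\right) = - \frac{7}{\frac{2}{3} + \frac{1}{3} \cdot 6} \left(-54\right) = - \frac{7}{\frac{2}{3} + 2} \left(-54\right) = - \frac{7}{\frac{8}{3}} \left(-54\right) = \left(-7\right) \frac{3}{8} \left(-54\right) = \left(- \frac{21}{8}\right) \left(-54\right) = \frac{567}{4}$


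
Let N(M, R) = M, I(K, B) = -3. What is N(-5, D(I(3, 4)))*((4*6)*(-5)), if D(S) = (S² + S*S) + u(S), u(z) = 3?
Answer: 600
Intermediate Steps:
D(S) = 3 + 2*S² (D(S) = (S² + S*S) + 3 = (S² + S²) + 3 = 2*S² + 3 = 3 + 2*S²)
N(-5, D(I(3, 4)))*((4*6)*(-5)) = -5*4*6*(-5) = -120*(-5) = -5*(-120) = 600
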